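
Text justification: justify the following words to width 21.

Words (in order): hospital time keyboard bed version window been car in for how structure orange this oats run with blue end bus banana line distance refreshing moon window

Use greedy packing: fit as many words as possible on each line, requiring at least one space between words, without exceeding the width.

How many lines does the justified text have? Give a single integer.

Line 1: ['hospital', 'time'] (min_width=13, slack=8)
Line 2: ['keyboard', 'bed', 'version'] (min_width=20, slack=1)
Line 3: ['window', 'been', 'car', 'in'] (min_width=18, slack=3)
Line 4: ['for', 'how', 'structure'] (min_width=17, slack=4)
Line 5: ['orange', 'this', 'oats', 'run'] (min_width=20, slack=1)
Line 6: ['with', 'blue', 'end', 'bus'] (min_width=17, slack=4)
Line 7: ['banana', 'line', 'distance'] (min_width=20, slack=1)
Line 8: ['refreshing', 'moon'] (min_width=15, slack=6)
Line 9: ['window'] (min_width=6, slack=15)
Total lines: 9

Answer: 9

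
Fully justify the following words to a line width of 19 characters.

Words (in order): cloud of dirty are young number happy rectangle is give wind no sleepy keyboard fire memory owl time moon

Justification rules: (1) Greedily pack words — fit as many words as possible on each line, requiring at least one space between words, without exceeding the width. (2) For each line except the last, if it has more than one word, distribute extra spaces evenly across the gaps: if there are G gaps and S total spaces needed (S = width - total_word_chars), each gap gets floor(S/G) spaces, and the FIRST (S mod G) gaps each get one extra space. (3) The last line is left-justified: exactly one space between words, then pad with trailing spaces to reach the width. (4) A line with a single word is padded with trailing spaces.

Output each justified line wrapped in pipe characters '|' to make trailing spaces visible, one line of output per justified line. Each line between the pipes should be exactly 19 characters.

Answer: |cloud  of dirty are|
|young  number happy|
|rectangle  is  give|
|wind    no   sleepy|
|keyboard       fire|
|memory   owl   time|
|moon               |

Derivation:
Line 1: ['cloud', 'of', 'dirty', 'are'] (min_width=18, slack=1)
Line 2: ['young', 'number', 'happy'] (min_width=18, slack=1)
Line 3: ['rectangle', 'is', 'give'] (min_width=17, slack=2)
Line 4: ['wind', 'no', 'sleepy'] (min_width=14, slack=5)
Line 5: ['keyboard', 'fire'] (min_width=13, slack=6)
Line 6: ['memory', 'owl', 'time'] (min_width=15, slack=4)
Line 7: ['moon'] (min_width=4, slack=15)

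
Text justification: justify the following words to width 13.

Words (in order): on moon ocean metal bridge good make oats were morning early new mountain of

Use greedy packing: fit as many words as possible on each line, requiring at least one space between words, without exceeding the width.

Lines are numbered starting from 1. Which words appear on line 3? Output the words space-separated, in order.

Line 1: ['on', 'moon', 'ocean'] (min_width=13, slack=0)
Line 2: ['metal', 'bridge'] (min_width=12, slack=1)
Line 3: ['good', 'make'] (min_width=9, slack=4)
Line 4: ['oats', 'were'] (min_width=9, slack=4)
Line 5: ['morning', 'early'] (min_width=13, slack=0)
Line 6: ['new', 'mountain'] (min_width=12, slack=1)
Line 7: ['of'] (min_width=2, slack=11)

Answer: good make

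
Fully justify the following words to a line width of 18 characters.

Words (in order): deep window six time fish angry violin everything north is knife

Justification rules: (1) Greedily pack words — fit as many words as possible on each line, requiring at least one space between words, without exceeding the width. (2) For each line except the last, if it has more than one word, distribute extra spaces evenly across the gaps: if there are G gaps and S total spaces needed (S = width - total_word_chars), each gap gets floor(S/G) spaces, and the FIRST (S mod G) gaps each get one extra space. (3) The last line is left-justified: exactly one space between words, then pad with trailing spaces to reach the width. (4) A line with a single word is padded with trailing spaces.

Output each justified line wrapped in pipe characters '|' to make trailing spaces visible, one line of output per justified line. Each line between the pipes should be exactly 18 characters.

Answer: |deep   window  six|
|time   fish  angry|
|violin  everything|
|north is knife    |

Derivation:
Line 1: ['deep', 'window', 'six'] (min_width=15, slack=3)
Line 2: ['time', 'fish', 'angry'] (min_width=15, slack=3)
Line 3: ['violin', 'everything'] (min_width=17, slack=1)
Line 4: ['north', 'is', 'knife'] (min_width=14, slack=4)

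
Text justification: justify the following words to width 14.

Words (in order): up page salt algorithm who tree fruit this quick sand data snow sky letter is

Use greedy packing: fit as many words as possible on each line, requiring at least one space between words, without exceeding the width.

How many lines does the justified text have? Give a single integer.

Line 1: ['up', 'page', 'salt'] (min_width=12, slack=2)
Line 2: ['algorithm', 'who'] (min_width=13, slack=1)
Line 3: ['tree', 'fruit'] (min_width=10, slack=4)
Line 4: ['this', 'quick'] (min_width=10, slack=4)
Line 5: ['sand', 'data', 'snow'] (min_width=14, slack=0)
Line 6: ['sky', 'letter', 'is'] (min_width=13, slack=1)
Total lines: 6

Answer: 6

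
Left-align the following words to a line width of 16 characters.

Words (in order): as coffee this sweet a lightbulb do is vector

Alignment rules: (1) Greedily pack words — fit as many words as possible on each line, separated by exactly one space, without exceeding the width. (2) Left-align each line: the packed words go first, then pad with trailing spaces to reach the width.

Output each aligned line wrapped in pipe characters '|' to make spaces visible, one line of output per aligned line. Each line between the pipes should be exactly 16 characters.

Answer: |as coffee this  |
|sweet a         |
|lightbulb do is |
|vector          |

Derivation:
Line 1: ['as', 'coffee', 'this'] (min_width=14, slack=2)
Line 2: ['sweet', 'a'] (min_width=7, slack=9)
Line 3: ['lightbulb', 'do', 'is'] (min_width=15, slack=1)
Line 4: ['vector'] (min_width=6, slack=10)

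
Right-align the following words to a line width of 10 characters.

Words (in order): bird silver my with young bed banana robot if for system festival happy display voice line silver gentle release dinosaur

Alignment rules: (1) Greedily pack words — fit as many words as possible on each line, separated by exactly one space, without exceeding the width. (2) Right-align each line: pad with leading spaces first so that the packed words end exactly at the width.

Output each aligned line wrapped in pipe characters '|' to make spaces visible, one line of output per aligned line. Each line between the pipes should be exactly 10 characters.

Line 1: ['bird'] (min_width=4, slack=6)
Line 2: ['silver', 'my'] (min_width=9, slack=1)
Line 3: ['with', 'young'] (min_width=10, slack=0)
Line 4: ['bed', 'banana'] (min_width=10, slack=0)
Line 5: ['robot', 'if'] (min_width=8, slack=2)
Line 6: ['for', 'system'] (min_width=10, slack=0)
Line 7: ['festival'] (min_width=8, slack=2)
Line 8: ['happy'] (min_width=5, slack=5)
Line 9: ['display'] (min_width=7, slack=3)
Line 10: ['voice', 'line'] (min_width=10, slack=0)
Line 11: ['silver'] (min_width=6, slack=4)
Line 12: ['gentle'] (min_width=6, slack=4)
Line 13: ['release'] (min_width=7, slack=3)
Line 14: ['dinosaur'] (min_width=8, slack=2)

Answer: |      bird|
| silver my|
|with young|
|bed banana|
|  robot if|
|for system|
|  festival|
|     happy|
|   display|
|voice line|
|    silver|
|    gentle|
|   release|
|  dinosaur|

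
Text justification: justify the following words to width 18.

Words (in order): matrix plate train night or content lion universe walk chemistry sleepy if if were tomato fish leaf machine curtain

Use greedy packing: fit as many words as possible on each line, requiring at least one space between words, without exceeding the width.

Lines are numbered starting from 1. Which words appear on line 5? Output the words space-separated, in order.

Line 1: ['matrix', 'plate', 'train'] (min_width=18, slack=0)
Line 2: ['night', 'or', 'content'] (min_width=16, slack=2)
Line 3: ['lion', 'universe', 'walk'] (min_width=18, slack=0)
Line 4: ['chemistry', 'sleepy'] (min_width=16, slack=2)
Line 5: ['if', 'if', 'were', 'tomato'] (min_width=17, slack=1)
Line 6: ['fish', 'leaf', 'machine'] (min_width=17, slack=1)
Line 7: ['curtain'] (min_width=7, slack=11)

Answer: if if were tomato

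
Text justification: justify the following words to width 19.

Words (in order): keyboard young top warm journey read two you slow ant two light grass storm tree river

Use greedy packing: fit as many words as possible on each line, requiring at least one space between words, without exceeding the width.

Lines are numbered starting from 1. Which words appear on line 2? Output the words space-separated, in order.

Line 1: ['keyboard', 'young', 'top'] (min_width=18, slack=1)
Line 2: ['warm', 'journey', 'read'] (min_width=17, slack=2)
Line 3: ['two', 'you', 'slow', 'ant'] (min_width=16, slack=3)
Line 4: ['two', 'light', 'grass'] (min_width=15, slack=4)
Line 5: ['storm', 'tree', 'river'] (min_width=16, slack=3)

Answer: warm journey read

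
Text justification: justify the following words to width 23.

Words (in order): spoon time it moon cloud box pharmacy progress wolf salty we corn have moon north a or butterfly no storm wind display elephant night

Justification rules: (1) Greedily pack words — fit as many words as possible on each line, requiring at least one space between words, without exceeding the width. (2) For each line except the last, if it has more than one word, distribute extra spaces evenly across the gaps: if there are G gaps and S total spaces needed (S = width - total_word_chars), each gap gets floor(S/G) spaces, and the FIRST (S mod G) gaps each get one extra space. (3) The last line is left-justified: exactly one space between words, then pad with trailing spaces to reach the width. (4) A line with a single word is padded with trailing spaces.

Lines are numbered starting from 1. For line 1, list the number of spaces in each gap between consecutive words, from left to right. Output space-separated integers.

Answer: 3 3 2

Derivation:
Line 1: ['spoon', 'time', 'it', 'moon'] (min_width=18, slack=5)
Line 2: ['cloud', 'box', 'pharmacy'] (min_width=18, slack=5)
Line 3: ['progress', 'wolf', 'salty', 'we'] (min_width=22, slack=1)
Line 4: ['corn', 'have', 'moon', 'north', 'a'] (min_width=22, slack=1)
Line 5: ['or', 'butterfly', 'no', 'storm'] (min_width=21, slack=2)
Line 6: ['wind', 'display', 'elephant'] (min_width=21, slack=2)
Line 7: ['night'] (min_width=5, slack=18)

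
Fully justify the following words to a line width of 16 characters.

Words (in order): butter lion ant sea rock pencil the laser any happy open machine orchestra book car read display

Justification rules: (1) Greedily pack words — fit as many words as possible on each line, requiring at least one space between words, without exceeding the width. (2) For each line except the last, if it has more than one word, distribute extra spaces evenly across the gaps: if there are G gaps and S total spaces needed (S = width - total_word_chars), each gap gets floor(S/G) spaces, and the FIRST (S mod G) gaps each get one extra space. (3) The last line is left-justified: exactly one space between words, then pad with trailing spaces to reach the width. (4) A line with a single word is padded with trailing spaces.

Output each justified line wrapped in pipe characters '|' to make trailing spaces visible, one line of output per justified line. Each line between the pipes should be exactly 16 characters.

Answer: |butter  lion ant|
|sea  rock pencil|
|the   laser  any|
|happy       open|
|machine         |
|orchestra   book|
|car read display|

Derivation:
Line 1: ['butter', 'lion', 'ant'] (min_width=15, slack=1)
Line 2: ['sea', 'rock', 'pencil'] (min_width=15, slack=1)
Line 3: ['the', 'laser', 'any'] (min_width=13, slack=3)
Line 4: ['happy', 'open'] (min_width=10, slack=6)
Line 5: ['machine'] (min_width=7, slack=9)
Line 6: ['orchestra', 'book'] (min_width=14, slack=2)
Line 7: ['car', 'read', 'display'] (min_width=16, slack=0)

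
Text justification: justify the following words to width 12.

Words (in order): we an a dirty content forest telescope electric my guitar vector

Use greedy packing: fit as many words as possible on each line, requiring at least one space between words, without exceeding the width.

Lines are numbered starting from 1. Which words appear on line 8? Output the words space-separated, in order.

Line 1: ['we', 'an', 'a'] (min_width=7, slack=5)
Line 2: ['dirty'] (min_width=5, slack=7)
Line 3: ['content'] (min_width=7, slack=5)
Line 4: ['forest'] (min_width=6, slack=6)
Line 5: ['telescope'] (min_width=9, slack=3)
Line 6: ['electric', 'my'] (min_width=11, slack=1)
Line 7: ['guitar'] (min_width=6, slack=6)
Line 8: ['vector'] (min_width=6, slack=6)

Answer: vector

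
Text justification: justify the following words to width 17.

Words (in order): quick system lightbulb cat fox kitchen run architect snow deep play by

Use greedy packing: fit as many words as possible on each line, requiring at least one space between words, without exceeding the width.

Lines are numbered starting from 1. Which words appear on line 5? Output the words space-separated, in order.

Answer: deep play by

Derivation:
Line 1: ['quick', 'system'] (min_width=12, slack=5)
Line 2: ['lightbulb', 'cat', 'fox'] (min_width=17, slack=0)
Line 3: ['kitchen', 'run'] (min_width=11, slack=6)
Line 4: ['architect', 'snow'] (min_width=14, slack=3)
Line 5: ['deep', 'play', 'by'] (min_width=12, slack=5)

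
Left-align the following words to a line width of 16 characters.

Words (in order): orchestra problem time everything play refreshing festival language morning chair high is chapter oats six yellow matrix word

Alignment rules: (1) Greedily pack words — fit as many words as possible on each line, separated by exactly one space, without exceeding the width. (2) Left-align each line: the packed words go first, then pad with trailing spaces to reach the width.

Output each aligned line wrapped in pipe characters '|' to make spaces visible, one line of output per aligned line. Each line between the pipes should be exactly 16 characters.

Line 1: ['orchestra'] (min_width=9, slack=7)
Line 2: ['problem', 'time'] (min_width=12, slack=4)
Line 3: ['everything', 'play'] (min_width=15, slack=1)
Line 4: ['refreshing'] (min_width=10, slack=6)
Line 5: ['festival'] (min_width=8, slack=8)
Line 6: ['language', 'morning'] (min_width=16, slack=0)
Line 7: ['chair', 'high', 'is'] (min_width=13, slack=3)
Line 8: ['chapter', 'oats', 'six'] (min_width=16, slack=0)
Line 9: ['yellow', 'matrix'] (min_width=13, slack=3)
Line 10: ['word'] (min_width=4, slack=12)

Answer: |orchestra       |
|problem time    |
|everything play |
|refreshing      |
|festival        |
|language morning|
|chair high is   |
|chapter oats six|
|yellow matrix   |
|word            |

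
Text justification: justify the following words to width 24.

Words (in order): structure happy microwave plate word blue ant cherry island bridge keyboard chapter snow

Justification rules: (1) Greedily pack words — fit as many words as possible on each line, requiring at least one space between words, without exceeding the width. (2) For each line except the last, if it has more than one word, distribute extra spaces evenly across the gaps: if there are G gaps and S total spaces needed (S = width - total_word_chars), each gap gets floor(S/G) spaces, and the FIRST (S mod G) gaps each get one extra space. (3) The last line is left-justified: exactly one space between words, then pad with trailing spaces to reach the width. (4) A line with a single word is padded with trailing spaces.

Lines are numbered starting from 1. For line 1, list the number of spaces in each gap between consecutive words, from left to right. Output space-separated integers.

Answer: 10

Derivation:
Line 1: ['structure', 'happy'] (min_width=15, slack=9)
Line 2: ['microwave', 'plate', 'word'] (min_width=20, slack=4)
Line 3: ['blue', 'ant', 'cherry', 'island'] (min_width=22, slack=2)
Line 4: ['bridge', 'keyboard', 'chapter'] (min_width=23, slack=1)
Line 5: ['snow'] (min_width=4, slack=20)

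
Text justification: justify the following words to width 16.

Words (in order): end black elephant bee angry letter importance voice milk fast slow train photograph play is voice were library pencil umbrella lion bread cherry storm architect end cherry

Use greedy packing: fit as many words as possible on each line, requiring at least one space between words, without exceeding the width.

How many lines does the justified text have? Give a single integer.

Answer: 13

Derivation:
Line 1: ['end', 'black'] (min_width=9, slack=7)
Line 2: ['elephant', 'bee'] (min_width=12, slack=4)
Line 3: ['angry', 'letter'] (min_width=12, slack=4)
Line 4: ['importance', 'voice'] (min_width=16, slack=0)
Line 5: ['milk', 'fast', 'slow'] (min_width=14, slack=2)
Line 6: ['train', 'photograph'] (min_width=16, slack=0)
Line 7: ['play', 'is', 'voice'] (min_width=13, slack=3)
Line 8: ['were', 'library'] (min_width=12, slack=4)
Line 9: ['pencil', 'umbrella'] (min_width=15, slack=1)
Line 10: ['lion', 'bread'] (min_width=10, slack=6)
Line 11: ['cherry', 'storm'] (min_width=12, slack=4)
Line 12: ['architect', 'end'] (min_width=13, slack=3)
Line 13: ['cherry'] (min_width=6, slack=10)
Total lines: 13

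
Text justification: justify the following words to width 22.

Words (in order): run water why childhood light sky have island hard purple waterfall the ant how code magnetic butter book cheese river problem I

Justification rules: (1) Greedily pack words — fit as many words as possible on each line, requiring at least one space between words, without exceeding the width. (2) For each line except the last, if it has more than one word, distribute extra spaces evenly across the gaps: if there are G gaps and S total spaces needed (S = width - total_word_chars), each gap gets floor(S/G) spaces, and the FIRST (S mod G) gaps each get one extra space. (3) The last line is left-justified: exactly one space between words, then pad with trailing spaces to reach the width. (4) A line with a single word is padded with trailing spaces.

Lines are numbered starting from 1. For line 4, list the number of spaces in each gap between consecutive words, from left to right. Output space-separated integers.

Line 1: ['run', 'water', 'why'] (min_width=13, slack=9)
Line 2: ['childhood', 'light', 'sky'] (min_width=19, slack=3)
Line 3: ['have', 'island', 'hard'] (min_width=16, slack=6)
Line 4: ['purple', 'waterfall', 'the'] (min_width=20, slack=2)
Line 5: ['ant', 'how', 'code', 'magnetic'] (min_width=21, slack=1)
Line 6: ['butter', 'book', 'cheese'] (min_width=18, slack=4)
Line 7: ['river', 'problem', 'I'] (min_width=15, slack=7)

Answer: 2 2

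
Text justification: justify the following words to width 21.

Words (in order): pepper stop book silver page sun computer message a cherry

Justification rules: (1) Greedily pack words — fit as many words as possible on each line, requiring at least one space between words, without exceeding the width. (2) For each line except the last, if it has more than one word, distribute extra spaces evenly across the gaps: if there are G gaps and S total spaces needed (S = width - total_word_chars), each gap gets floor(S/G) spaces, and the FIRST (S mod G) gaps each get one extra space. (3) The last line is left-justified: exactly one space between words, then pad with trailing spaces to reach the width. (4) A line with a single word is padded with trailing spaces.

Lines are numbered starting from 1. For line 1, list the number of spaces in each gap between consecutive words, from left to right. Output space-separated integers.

Line 1: ['pepper', 'stop', 'book'] (min_width=16, slack=5)
Line 2: ['silver', 'page', 'sun'] (min_width=15, slack=6)
Line 3: ['computer', 'message', 'a'] (min_width=18, slack=3)
Line 4: ['cherry'] (min_width=6, slack=15)

Answer: 4 3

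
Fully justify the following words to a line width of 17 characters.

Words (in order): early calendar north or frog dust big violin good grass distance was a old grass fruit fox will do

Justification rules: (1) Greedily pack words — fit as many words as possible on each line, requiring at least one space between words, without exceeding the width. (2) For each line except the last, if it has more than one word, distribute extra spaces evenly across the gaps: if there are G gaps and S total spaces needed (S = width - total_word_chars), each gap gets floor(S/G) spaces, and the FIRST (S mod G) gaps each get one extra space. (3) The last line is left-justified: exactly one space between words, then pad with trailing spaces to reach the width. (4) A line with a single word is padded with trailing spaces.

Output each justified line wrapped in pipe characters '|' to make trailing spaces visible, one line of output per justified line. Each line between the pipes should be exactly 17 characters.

Line 1: ['early', 'calendar'] (min_width=14, slack=3)
Line 2: ['north', 'or', 'frog'] (min_width=13, slack=4)
Line 3: ['dust', 'big', 'violin'] (min_width=15, slack=2)
Line 4: ['good', 'grass'] (min_width=10, slack=7)
Line 5: ['distance', 'was', 'a'] (min_width=14, slack=3)
Line 6: ['old', 'grass', 'fruit'] (min_width=15, slack=2)
Line 7: ['fox', 'will', 'do'] (min_width=11, slack=6)

Answer: |early    calendar|
|north   or   frog|
|dust  big  violin|
|good        grass|
|distance   was  a|
|old  grass  fruit|
|fox will do      |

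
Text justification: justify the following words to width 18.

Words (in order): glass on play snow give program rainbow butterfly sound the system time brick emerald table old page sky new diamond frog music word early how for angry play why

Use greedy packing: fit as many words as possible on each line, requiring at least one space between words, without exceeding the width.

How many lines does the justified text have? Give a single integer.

Answer: 10

Derivation:
Line 1: ['glass', 'on', 'play', 'snow'] (min_width=18, slack=0)
Line 2: ['give', 'program'] (min_width=12, slack=6)
Line 3: ['rainbow', 'butterfly'] (min_width=17, slack=1)
Line 4: ['sound', 'the', 'system'] (min_width=16, slack=2)
Line 5: ['time', 'brick', 'emerald'] (min_width=18, slack=0)
Line 6: ['table', 'old', 'page', 'sky'] (min_width=18, slack=0)
Line 7: ['new', 'diamond', 'frog'] (min_width=16, slack=2)
Line 8: ['music', 'word', 'early'] (min_width=16, slack=2)
Line 9: ['how', 'for', 'angry', 'play'] (min_width=18, slack=0)
Line 10: ['why'] (min_width=3, slack=15)
Total lines: 10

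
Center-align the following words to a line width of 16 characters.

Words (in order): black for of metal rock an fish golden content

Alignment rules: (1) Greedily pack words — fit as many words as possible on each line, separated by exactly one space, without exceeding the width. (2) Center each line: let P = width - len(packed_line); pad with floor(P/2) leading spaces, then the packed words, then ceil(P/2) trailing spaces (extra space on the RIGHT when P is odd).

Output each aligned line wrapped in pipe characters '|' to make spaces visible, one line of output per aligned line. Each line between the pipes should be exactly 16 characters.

Line 1: ['black', 'for', 'of'] (min_width=12, slack=4)
Line 2: ['metal', 'rock', 'an'] (min_width=13, slack=3)
Line 3: ['fish', 'golden'] (min_width=11, slack=5)
Line 4: ['content'] (min_width=7, slack=9)

Answer: |  black for of  |
| metal rock an  |
|  fish golden   |
|    content     |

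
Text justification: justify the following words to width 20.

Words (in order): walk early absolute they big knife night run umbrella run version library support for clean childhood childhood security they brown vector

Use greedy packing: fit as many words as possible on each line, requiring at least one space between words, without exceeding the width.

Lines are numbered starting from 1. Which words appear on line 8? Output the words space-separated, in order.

Line 1: ['walk', 'early', 'absolute'] (min_width=19, slack=1)
Line 2: ['they', 'big', 'knife', 'night'] (min_width=20, slack=0)
Line 3: ['run', 'umbrella', 'run'] (min_width=16, slack=4)
Line 4: ['version', 'library'] (min_width=15, slack=5)
Line 5: ['support', 'for', 'clean'] (min_width=17, slack=3)
Line 6: ['childhood', 'childhood'] (min_width=19, slack=1)
Line 7: ['security', 'they', 'brown'] (min_width=19, slack=1)
Line 8: ['vector'] (min_width=6, slack=14)

Answer: vector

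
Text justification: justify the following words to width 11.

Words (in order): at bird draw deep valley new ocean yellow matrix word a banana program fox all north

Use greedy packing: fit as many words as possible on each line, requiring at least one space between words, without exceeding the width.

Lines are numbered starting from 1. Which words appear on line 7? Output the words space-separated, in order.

Line 1: ['at', 'bird'] (min_width=7, slack=4)
Line 2: ['draw', 'deep'] (min_width=9, slack=2)
Line 3: ['valley', 'new'] (min_width=10, slack=1)
Line 4: ['ocean'] (min_width=5, slack=6)
Line 5: ['yellow'] (min_width=6, slack=5)
Line 6: ['matrix', 'word'] (min_width=11, slack=0)
Line 7: ['a', 'banana'] (min_width=8, slack=3)
Line 8: ['program', 'fox'] (min_width=11, slack=0)
Line 9: ['all', 'north'] (min_width=9, slack=2)

Answer: a banana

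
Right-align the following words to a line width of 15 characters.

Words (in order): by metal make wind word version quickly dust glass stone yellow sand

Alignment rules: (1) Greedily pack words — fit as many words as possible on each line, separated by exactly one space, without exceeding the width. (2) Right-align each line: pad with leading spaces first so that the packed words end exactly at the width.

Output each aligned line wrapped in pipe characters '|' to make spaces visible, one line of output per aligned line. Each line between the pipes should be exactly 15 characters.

Line 1: ['by', 'metal', 'make'] (min_width=13, slack=2)
Line 2: ['wind', 'word'] (min_width=9, slack=6)
Line 3: ['version', 'quickly'] (min_width=15, slack=0)
Line 4: ['dust', 'glass'] (min_width=10, slack=5)
Line 5: ['stone', 'yellow'] (min_width=12, slack=3)
Line 6: ['sand'] (min_width=4, slack=11)

Answer: |  by metal make|
|      wind word|
|version quickly|
|     dust glass|
|   stone yellow|
|           sand|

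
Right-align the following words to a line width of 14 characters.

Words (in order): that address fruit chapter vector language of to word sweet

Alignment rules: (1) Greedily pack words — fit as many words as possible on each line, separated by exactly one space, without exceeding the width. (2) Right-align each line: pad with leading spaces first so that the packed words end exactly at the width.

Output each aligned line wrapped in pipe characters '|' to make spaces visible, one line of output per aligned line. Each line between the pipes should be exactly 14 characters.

Answer: |  that address|
| fruit chapter|
|        vector|
|language of to|
|    word sweet|

Derivation:
Line 1: ['that', 'address'] (min_width=12, slack=2)
Line 2: ['fruit', 'chapter'] (min_width=13, slack=1)
Line 3: ['vector'] (min_width=6, slack=8)
Line 4: ['language', 'of', 'to'] (min_width=14, slack=0)
Line 5: ['word', 'sweet'] (min_width=10, slack=4)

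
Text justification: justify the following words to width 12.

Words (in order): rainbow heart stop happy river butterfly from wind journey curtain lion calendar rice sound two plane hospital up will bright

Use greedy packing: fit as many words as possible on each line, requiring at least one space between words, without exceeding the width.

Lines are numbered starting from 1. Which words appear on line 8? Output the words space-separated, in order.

Line 1: ['rainbow'] (min_width=7, slack=5)
Line 2: ['heart', 'stop'] (min_width=10, slack=2)
Line 3: ['happy', 'river'] (min_width=11, slack=1)
Line 4: ['butterfly'] (min_width=9, slack=3)
Line 5: ['from', 'wind'] (min_width=9, slack=3)
Line 6: ['journey'] (min_width=7, slack=5)
Line 7: ['curtain', 'lion'] (min_width=12, slack=0)
Line 8: ['calendar'] (min_width=8, slack=4)
Line 9: ['rice', 'sound'] (min_width=10, slack=2)
Line 10: ['two', 'plane'] (min_width=9, slack=3)
Line 11: ['hospital', 'up'] (min_width=11, slack=1)
Line 12: ['will', 'bright'] (min_width=11, slack=1)

Answer: calendar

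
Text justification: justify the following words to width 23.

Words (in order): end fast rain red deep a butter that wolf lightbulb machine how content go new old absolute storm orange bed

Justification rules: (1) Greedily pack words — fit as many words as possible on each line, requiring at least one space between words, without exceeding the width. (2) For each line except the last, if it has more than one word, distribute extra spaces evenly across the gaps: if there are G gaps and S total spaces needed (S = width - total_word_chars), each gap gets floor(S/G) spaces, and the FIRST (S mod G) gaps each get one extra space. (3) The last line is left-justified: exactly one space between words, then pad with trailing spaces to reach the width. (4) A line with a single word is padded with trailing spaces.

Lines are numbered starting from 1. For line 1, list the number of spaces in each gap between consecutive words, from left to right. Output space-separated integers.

Line 1: ['end', 'fast', 'rain', 'red', 'deep'] (min_width=22, slack=1)
Line 2: ['a', 'butter', 'that', 'wolf'] (min_width=18, slack=5)
Line 3: ['lightbulb', 'machine', 'how'] (min_width=21, slack=2)
Line 4: ['content', 'go', 'new', 'old'] (min_width=18, slack=5)
Line 5: ['absolute', 'storm', 'orange'] (min_width=21, slack=2)
Line 6: ['bed'] (min_width=3, slack=20)

Answer: 2 1 1 1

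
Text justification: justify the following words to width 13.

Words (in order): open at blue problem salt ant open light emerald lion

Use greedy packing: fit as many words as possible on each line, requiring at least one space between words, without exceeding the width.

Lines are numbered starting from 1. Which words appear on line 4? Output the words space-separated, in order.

Line 1: ['open', 'at', 'blue'] (min_width=12, slack=1)
Line 2: ['problem', 'salt'] (min_width=12, slack=1)
Line 3: ['ant', 'open'] (min_width=8, slack=5)
Line 4: ['light', 'emerald'] (min_width=13, slack=0)
Line 5: ['lion'] (min_width=4, slack=9)

Answer: light emerald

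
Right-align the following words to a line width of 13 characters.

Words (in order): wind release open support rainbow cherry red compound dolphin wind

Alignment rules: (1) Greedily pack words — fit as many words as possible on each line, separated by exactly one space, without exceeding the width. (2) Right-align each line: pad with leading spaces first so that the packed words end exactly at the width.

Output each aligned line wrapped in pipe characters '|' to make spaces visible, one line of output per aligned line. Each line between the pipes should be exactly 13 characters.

Line 1: ['wind', 'release'] (min_width=12, slack=1)
Line 2: ['open', 'support'] (min_width=12, slack=1)
Line 3: ['rainbow'] (min_width=7, slack=6)
Line 4: ['cherry', 'red'] (min_width=10, slack=3)
Line 5: ['compound'] (min_width=8, slack=5)
Line 6: ['dolphin', 'wind'] (min_width=12, slack=1)

Answer: | wind release|
| open support|
|      rainbow|
|   cherry red|
|     compound|
| dolphin wind|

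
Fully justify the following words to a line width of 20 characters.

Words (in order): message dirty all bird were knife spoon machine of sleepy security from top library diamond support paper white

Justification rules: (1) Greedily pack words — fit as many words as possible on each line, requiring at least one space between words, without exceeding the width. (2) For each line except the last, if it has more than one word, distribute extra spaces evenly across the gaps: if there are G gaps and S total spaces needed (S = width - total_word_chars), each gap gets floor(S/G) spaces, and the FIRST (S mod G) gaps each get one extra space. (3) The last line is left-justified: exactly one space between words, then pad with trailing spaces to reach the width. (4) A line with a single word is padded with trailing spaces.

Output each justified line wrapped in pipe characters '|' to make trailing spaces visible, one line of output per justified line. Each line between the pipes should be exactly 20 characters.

Answer: |message   dirty  all|
|bird    were   knife|
|spoon   machine   of|
|sleepy security from|
|top  library diamond|
|support paper white |

Derivation:
Line 1: ['message', 'dirty', 'all'] (min_width=17, slack=3)
Line 2: ['bird', 'were', 'knife'] (min_width=15, slack=5)
Line 3: ['spoon', 'machine', 'of'] (min_width=16, slack=4)
Line 4: ['sleepy', 'security', 'from'] (min_width=20, slack=0)
Line 5: ['top', 'library', 'diamond'] (min_width=19, slack=1)
Line 6: ['support', 'paper', 'white'] (min_width=19, slack=1)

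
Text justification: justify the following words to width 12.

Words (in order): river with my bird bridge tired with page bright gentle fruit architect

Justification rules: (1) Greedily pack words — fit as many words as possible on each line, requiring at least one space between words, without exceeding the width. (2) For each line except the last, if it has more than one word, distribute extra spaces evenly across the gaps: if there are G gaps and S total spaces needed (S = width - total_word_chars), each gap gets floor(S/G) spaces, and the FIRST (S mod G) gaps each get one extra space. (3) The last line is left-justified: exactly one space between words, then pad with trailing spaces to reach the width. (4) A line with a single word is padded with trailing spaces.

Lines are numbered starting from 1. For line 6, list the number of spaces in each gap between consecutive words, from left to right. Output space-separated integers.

Line 1: ['river', 'with'] (min_width=10, slack=2)
Line 2: ['my', 'bird'] (min_width=7, slack=5)
Line 3: ['bridge', 'tired'] (min_width=12, slack=0)
Line 4: ['with', 'page'] (min_width=9, slack=3)
Line 5: ['bright'] (min_width=6, slack=6)
Line 6: ['gentle', 'fruit'] (min_width=12, slack=0)
Line 7: ['architect'] (min_width=9, slack=3)

Answer: 1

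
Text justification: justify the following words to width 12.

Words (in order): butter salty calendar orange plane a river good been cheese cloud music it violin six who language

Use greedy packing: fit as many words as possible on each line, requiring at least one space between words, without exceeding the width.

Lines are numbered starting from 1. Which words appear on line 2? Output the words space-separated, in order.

Answer: calendar

Derivation:
Line 1: ['butter', 'salty'] (min_width=12, slack=0)
Line 2: ['calendar'] (min_width=8, slack=4)
Line 3: ['orange', 'plane'] (min_width=12, slack=0)
Line 4: ['a', 'river', 'good'] (min_width=12, slack=0)
Line 5: ['been', 'cheese'] (min_width=11, slack=1)
Line 6: ['cloud', 'music'] (min_width=11, slack=1)
Line 7: ['it', 'violin'] (min_width=9, slack=3)
Line 8: ['six', 'who'] (min_width=7, slack=5)
Line 9: ['language'] (min_width=8, slack=4)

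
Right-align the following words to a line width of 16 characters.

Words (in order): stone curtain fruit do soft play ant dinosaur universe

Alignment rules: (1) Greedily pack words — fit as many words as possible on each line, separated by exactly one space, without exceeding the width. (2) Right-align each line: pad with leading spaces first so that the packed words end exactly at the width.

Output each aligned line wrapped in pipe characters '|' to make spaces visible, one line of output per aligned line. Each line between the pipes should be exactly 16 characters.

Line 1: ['stone', 'curtain'] (min_width=13, slack=3)
Line 2: ['fruit', 'do', 'soft'] (min_width=13, slack=3)
Line 3: ['play', 'ant'] (min_width=8, slack=8)
Line 4: ['dinosaur'] (min_width=8, slack=8)
Line 5: ['universe'] (min_width=8, slack=8)

Answer: |   stone curtain|
|   fruit do soft|
|        play ant|
|        dinosaur|
|        universe|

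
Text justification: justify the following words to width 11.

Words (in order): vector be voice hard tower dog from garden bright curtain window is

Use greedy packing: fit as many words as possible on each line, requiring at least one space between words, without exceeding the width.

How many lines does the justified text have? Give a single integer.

Line 1: ['vector', 'be'] (min_width=9, slack=2)
Line 2: ['voice', 'hard'] (min_width=10, slack=1)
Line 3: ['tower', 'dog'] (min_width=9, slack=2)
Line 4: ['from', 'garden'] (min_width=11, slack=0)
Line 5: ['bright'] (min_width=6, slack=5)
Line 6: ['curtain'] (min_width=7, slack=4)
Line 7: ['window', 'is'] (min_width=9, slack=2)
Total lines: 7

Answer: 7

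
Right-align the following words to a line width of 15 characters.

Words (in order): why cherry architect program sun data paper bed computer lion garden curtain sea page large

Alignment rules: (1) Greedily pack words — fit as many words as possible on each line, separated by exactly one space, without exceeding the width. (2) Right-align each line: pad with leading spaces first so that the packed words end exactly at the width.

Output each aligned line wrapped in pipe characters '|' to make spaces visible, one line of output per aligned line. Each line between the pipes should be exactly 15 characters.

Line 1: ['why', 'cherry'] (min_width=10, slack=5)
Line 2: ['architect'] (min_width=9, slack=6)
Line 3: ['program', 'sun'] (min_width=11, slack=4)
Line 4: ['data', 'paper', 'bed'] (min_width=14, slack=1)
Line 5: ['computer', 'lion'] (min_width=13, slack=2)
Line 6: ['garden', 'curtain'] (min_width=14, slack=1)
Line 7: ['sea', 'page', 'large'] (min_width=14, slack=1)

Answer: |     why cherry|
|      architect|
|    program sun|
| data paper bed|
|  computer lion|
| garden curtain|
| sea page large|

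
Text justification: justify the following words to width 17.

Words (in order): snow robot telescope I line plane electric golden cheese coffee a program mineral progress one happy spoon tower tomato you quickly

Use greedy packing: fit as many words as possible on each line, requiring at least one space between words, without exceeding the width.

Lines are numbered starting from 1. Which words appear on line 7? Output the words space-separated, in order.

Answer: one happy spoon

Derivation:
Line 1: ['snow', 'robot'] (min_width=10, slack=7)
Line 2: ['telescope', 'I', 'line'] (min_width=16, slack=1)
Line 3: ['plane', 'electric'] (min_width=14, slack=3)
Line 4: ['golden', 'cheese'] (min_width=13, slack=4)
Line 5: ['coffee', 'a', 'program'] (min_width=16, slack=1)
Line 6: ['mineral', 'progress'] (min_width=16, slack=1)
Line 7: ['one', 'happy', 'spoon'] (min_width=15, slack=2)
Line 8: ['tower', 'tomato', 'you'] (min_width=16, slack=1)
Line 9: ['quickly'] (min_width=7, slack=10)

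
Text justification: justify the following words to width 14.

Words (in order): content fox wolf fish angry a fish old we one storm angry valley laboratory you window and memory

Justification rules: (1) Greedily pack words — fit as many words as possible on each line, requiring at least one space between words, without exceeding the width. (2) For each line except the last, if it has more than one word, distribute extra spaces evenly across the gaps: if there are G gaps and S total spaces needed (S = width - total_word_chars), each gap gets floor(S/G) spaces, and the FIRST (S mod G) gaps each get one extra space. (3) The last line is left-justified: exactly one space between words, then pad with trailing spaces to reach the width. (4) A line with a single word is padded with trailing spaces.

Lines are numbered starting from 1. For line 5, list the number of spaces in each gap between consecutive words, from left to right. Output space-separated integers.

Line 1: ['content', 'fox'] (min_width=11, slack=3)
Line 2: ['wolf', 'fish'] (min_width=9, slack=5)
Line 3: ['angry', 'a', 'fish'] (min_width=12, slack=2)
Line 4: ['old', 'we', 'one'] (min_width=10, slack=4)
Line 5: ['storm', 'angry'] (min_width=11, slack=3)
Line 6: ['valley'] (min_width=6, slack=8)
Line 7: ['laboratory', 'you'] (min_width=14, slack=0)
Line 8: ['window', 'and'] (min_width=10, slack=4)
Line 9: ['memory'] (min_width=6, slack=8)

Answer: 4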